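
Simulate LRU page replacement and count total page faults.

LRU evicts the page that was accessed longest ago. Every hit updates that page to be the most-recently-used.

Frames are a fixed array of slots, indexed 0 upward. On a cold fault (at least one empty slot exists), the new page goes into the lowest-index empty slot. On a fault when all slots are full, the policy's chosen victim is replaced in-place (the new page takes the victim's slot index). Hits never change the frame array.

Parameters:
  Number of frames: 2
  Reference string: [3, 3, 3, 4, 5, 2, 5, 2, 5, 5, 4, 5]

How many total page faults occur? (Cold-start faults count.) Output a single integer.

Answer: 5

Derivation:
Step 0: ref 3 → FAULT, frames=[3,-]
Step 1: ref 3 → HIT, frames=[3,-]
Step 2: ref 3 → HIT, frames=[3,-]
Step 3: ref 4 → FAULT, frames=[3,4]
Step 4: ref 5 → FAULT (evict 3), frames=[5,4]
Step 5: ref 2 → FAULT (evict 4), frames=[5,2]
Step 6: ref 5 → HIT, frames=[5,2]
Step 7: ref 2 → HIT, frames=[5,2]
Step 8: ref 5 → HIT, frames=[5,2]
Step 9: ref 5 → HIT, frames=[5,2]
Step 10: ref 4 → FAULT (evict 2), frames=[5,4]
Step 11: ref 5 → HIT, frames=[5,4]
Total faults: 5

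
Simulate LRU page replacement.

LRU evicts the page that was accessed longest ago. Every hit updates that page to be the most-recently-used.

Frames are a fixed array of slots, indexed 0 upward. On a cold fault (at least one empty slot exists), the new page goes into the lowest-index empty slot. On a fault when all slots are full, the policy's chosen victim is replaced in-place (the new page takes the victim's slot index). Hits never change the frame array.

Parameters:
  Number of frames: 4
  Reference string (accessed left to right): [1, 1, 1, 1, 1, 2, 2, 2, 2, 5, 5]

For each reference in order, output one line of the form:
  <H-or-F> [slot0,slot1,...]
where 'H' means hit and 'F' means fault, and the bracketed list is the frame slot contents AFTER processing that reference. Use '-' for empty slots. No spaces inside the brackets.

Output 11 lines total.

F [1,-,-,-]
H [1,-,-,-]
H [1,-,-,-]
H [1,-,-,-]
H [1,-,-,-]
F [1,2,-,-]
H [1,2,-,-]
H [1,2,-,-]
H [1,2,-,-]
F [1,2,5,-]
H [1,2,5,-]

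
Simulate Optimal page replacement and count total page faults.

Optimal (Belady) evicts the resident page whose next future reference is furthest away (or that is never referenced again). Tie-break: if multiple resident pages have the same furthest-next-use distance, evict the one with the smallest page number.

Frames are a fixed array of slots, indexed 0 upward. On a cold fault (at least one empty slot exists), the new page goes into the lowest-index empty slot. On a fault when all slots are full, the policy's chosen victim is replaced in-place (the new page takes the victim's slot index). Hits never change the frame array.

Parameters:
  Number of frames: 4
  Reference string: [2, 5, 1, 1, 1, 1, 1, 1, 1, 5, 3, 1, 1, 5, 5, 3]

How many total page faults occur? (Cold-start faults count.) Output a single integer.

Answer: 4

Derivation:
Step 0: ref 2 → FAULT, frames=[2,-,-,-]
Step 1: ref 5 → FAULT, frames=[2,5,-,-]
Step 2: ref 1 → FAULT, frames=[2,5,1,-]
Step 3: ref 1 → HIT, frames=[2,5,1,-]
Step 4: ref 1 → HIT, frames=[2,5,1,-]
Step 5: ref 1 → HIT, frames=[2,5,1,-]
Step 6: ref 1 → HIT, frames=[2,5,1,-]
Step 7: ref 1 → HIT, frames=[2,5,1,-]
Step 8: ref 1 → HIT, frames=[2,5,1,-]
Step 9: ref 5 → HIT, frames=[2,5,1,-]
Step 10: ref 3 → FAULT, frames=[2,5,1,3]
Step 11: ref 1 → HIT, frames=[2,5,1,3]
Step 12: ref 1 → HIT, frames=[2,5,1,3]
Step 13: ref 5 → HIT, frames=[2,5,1,3]
Step 14: ref 5 → HIT, frames=[2,5,1,3]
Step 15: ref 3 → HIT, frames=[2,5,1,3]
Total faults: 4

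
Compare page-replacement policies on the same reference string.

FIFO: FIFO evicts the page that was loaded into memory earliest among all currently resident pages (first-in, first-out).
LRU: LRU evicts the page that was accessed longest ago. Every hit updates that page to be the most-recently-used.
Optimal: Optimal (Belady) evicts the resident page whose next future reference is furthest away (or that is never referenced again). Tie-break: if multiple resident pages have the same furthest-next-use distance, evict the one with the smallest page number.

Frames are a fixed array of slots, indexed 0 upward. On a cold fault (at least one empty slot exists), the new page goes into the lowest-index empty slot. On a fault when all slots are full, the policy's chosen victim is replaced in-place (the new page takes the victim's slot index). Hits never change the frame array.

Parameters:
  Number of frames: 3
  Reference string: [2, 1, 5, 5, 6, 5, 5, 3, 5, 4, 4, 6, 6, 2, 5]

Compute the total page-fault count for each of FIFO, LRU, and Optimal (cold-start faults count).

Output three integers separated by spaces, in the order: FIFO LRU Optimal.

Answer: 8 9 7

Derivation:
--- FIFO ---
  step 0: ref 2 -> FAULT, frames=[2,-,-] (faults so far: 1)
  step 1: ref 1 -> FAULT, frames=[2,1,-] (faults so far: 2)
  step 2: ref 5 -> FAULT, frames=[2,1,5] (faults so far: 3)
  step 3: ref 5 -> HIT, frames=[2,1,5] (faults so far: 3)
  step 4: ref 6 -> FAULT, evict 2, frames=[6,1,5] (faults so far: 4)
  step 5: ref 5 -> HIT, frames=[6,1,5] (faults so far: 4)
  step 6: ref 5 -> HIT, frames=[6,1,5] (faults so far: 4)
  step 7: ref 3 -> FAULT, evict 1, frames=[6,3,5] (faults so far: 5)
  step 8: ref 5 -> HIT, frames=[6,3,5] (faults so far: 5)
  step 9: ref 4 -> FAULT, evict 5, frames=[6,3,4] (faults so far: 6)
  step 10: ref 4 -> HIT, frames=[6,3,4] (faults so far: 6)
  step 11: ref 6 -> HIT, frames=[6,3,4] (faults so far: 6)
  step 12: ref 6 -> HIT, frames=[6,3,4] (faults so far: 6)
  step 13: ref 2 -> FAULT, evict 6, frames=[2,3,4] (faults so far: 7)
  step 14: ref 5 -> FAULT, evict 3, frames=[2,5,4] (faults so far: 8)
  FIFO total faults: 8
--- LRU ---
  step 0: ref 2 -> FAULT, frames=[2,-,-] (faults so far: 1)
  step 1: ref 1 -> FAULT, frames=[2,1,-] (faults so far: 2)
  step 2: ref 5 -> FAULT, frames=[2,1,5] (faults so far: 3)
  step 3: ref 5 -> HIT, frames=[2,1,5] (faults so far: 3)
  step 4: ref 6 -> FAULT, evict 2, frames=[6,1,5] (faults so far: 4)
  step 5: ref 5 -> HIT, frames=[6,1,5] (faults so far: 4)
  step 6: ref 5 -> HIT, frames=[6,1,5] (faults so far: 4)
  step 7: ref 3 -> FAULT, evict 1, frames=[6,3,5] (faults so far: 5)
  step 8: ref 5 -> HIT, frames=[6,3,5] (faults so far: 5)
  step 9: ref 4 -> FAULT, evict 6, frames=[4,3,5] (faults so far: 6)
  step 10: ref 4 -> HIT, frames=[4,3,5] (faults so far: 6)
  step 11: ref 6 -> FAULT, evict 3, frames=[4,6,5] (faults so far: 7)
  step 12: ref 6 -> HIT, frames=[4,6,5] (faults so far: 7)
  step 13: ref 2 -> FAULT, evict 5, frames=[4,6,2] (faults so far: 8)
  step 14: ref 5 -> FAULT, evict 4, frames=[5,6,2] (faults so far: 9)
  LRU total faults: 9
--- Optimal ---
  step 0: ref 2 -> FAULT, frames=[2,-,-] (faults so far: 1)
  step 1: ref 1 -> FAULT, frames=[2,1,-] (faults so far: 2)
  step 2: ref 5 -> FAULT, frames=[2,1,5] (faults so far: 3)
  step 3: ref 5 -> HIT, frames=[2,1,5] (faults so far: 3)
  step 4: ref 6 -> FAULT, evict 1, frames=[2,6,5] (faults so far: 4)
  step 5: ref 5 -> HIT, frames=[2,6,5] (faults so far: 4)
  step 6: ref 5 -> HIT, frames=[2,6,5] (faults so far: 4)
  step 7: ref 3 -> FAULT, evict 2, frames=[3,6,5] (faults so far: 5)
  step 8: ref 5 -> HIT, frames=[3,6,5] (faults so far: 5)
  step 9: ref 4 -> FAULT, evict 3, frames=[4,6,5] (faults so far: 6)
  step 10: ref 4 -> HIT, frames=[4,6,5] (faults so far: 6)
  step 11: ref 6 -> HIT, frames=[4,6,5] (faults so far: 6)
  step 12: ref 6 -> HIT, frames=[4,6,5] (faults so far: 6)
  step 13: ref 2 -> FAULT, evict 4, frames=[2,6,5] (faults so far: 7)
  step 14: ref 5 -> HIT, frames=[2,6,5] (faults so far: 7)
  Optimal total faults: 7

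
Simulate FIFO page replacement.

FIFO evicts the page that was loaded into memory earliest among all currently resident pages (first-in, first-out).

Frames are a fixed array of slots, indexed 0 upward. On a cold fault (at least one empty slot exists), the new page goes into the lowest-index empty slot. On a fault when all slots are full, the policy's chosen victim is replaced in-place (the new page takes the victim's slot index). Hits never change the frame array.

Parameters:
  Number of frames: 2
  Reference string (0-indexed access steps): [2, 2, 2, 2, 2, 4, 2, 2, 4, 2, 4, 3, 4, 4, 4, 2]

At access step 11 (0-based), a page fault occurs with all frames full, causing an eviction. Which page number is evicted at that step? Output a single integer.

Step 0: ref 2 -> FAULT, frames=[2,-]
Step 1: ref 2 -> HIT, frames=[2,-]
Step 2: ref 2 -> HIT, frames=[2,-]
Step 3: ref 2 -> HIT, frames=[2,-]
Step 4: ref 2 -> HIT, frames=[2,-]
Step 5: ref 4 -> FAULT, frames=[2,4]
Step 6: ref 2 -> HIT, frames=[2,4]
Step 7: ref 2 -> HIT, frames=[2,4]
Step 8: ref 4 -> HIT, frames=[2,4]
Step 9: ref 2 -> HIT, frames=[2,4]
Step 10: ref 4 -> HIT, frames=[2,4]
Step 11: ref 3 -> FAULT, evict 2, frames=[3,4]
At step 11: evicted page 2

Answer: 2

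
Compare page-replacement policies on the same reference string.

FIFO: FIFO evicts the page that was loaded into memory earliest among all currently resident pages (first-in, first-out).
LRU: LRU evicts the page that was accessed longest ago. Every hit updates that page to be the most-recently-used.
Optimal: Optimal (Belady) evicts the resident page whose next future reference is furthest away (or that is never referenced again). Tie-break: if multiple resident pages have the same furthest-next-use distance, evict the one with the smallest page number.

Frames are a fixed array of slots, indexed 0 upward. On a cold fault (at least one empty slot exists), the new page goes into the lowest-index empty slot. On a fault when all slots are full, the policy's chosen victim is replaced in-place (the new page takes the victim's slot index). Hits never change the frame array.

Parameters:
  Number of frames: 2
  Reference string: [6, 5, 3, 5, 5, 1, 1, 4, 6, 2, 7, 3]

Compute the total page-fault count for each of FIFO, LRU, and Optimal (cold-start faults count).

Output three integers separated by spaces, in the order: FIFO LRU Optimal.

Answer: 9 9 8

Derivation:
--- FIFO ---
  step 0: ref 6 -> FAULT, frames=[6,-] (faults so far: 1)
  step 1: ref 5 -> FAULT, frames=[6,5] (faults so far: 2)
  step 2: ref 3 -> FAULT, evict 6, frames=[3,5] (faults so far: 3)
  step 3: ref 5 -> HIT, frames=[3,5] (faults so far: 3)
  step 4: ref 5 -> HIT, frames=[3,5] (faults so far: 3)
  step 5: ref 1 -> FAULT, evict 5, frames=[3,1] (faults so far: 4)
  step 6: ref 1 -> HIT, frames=[3,1] (faults so far: 4)
  step 7: ref 4 -> FAULT, evict 3, frames=[4,1] (faults so far: 5)
  step 8: ref 6 -> FAULT, evict 1, frames=[4,6] (faults so far: 6)
  step 9: ref 2 -> FAULT, evict 4, frames=[2,6] (faults so far: 7)
  step 10: ref 7 -> FAULT, evict 6, frames=[2,7] (faults so far: 8)
  step 11: ref 3 -> FAULT, evict 2, frames=[3,7] (faults so far: 9)
  FIFO total faults: 9
--- LRU ---
  step 0: ref 6 -> FAULT, frames=[6,-] (faults so far: 1)
  step 1: ref 5 -> FAULT, frames=[6,5] (faults so far: 2)
  step 2: ref 3 -> FAULT, evict 6, frames=[3,5] (faults so far: 3)
  step 3: ref 5 -> HIT, frames=[3,5] (faults so far: 3)
  step 4: ref 5 -> HIT, frames=[3,5] (faults so far: 3)
  step 5: ref 1 -> FAULT, evict 3, frames=[1,5] (faults so far: 4)
  step 6: ref 1 -> HIT, frames=[1,5] (faults so far: 4)
  step 7: ref 4 -> FAULT, evict 5, frames=[1,4] (faults so far: 5)
  step 8: ref 6 -> FAULT, evict 1, frames=[6,4] (faults so far: 6)
  step 9: ref 2 -> FAULT, evict 4, frames=[6,2] (faults so far: 7)
  step 10: ref 7 -> FAULT, evict 6, frames=[7,2] (faults so far: 8)
  step 11: ref 3 -> FAULT, evict 2, frames=[7,3] (faults so far: 9)
  LRU total faults: 9
--- Optimal ---
  step 0: ref 6 -> FAULT, frames=[6,-] (faults so far: 1)
  step 1: ref 5 -> FAULT, frames=[6,5] (faults so far: 2)
  step 2: ref 3 -> FAULT, evict 6, frames=[3,5] (faults so far: 3)
  step 3: ref 5 -> HIT, frames=[3,5] (faults so far: 3)
  step 4: ref 5 -> HIT, frames=[3,5] (faults so far: 3)
  step 5: ref 1 -> FAULT, evict 5, frames=[3,1] (faults so far: 4)
  step 6: ref 1 -> HIT, frames=[3,1] (faults so far: 4)
  step 7: ref 4 -> FAULT, evict 1, frames=[3,4] (faults so far: 5)
  step 8: ref 6 -> FAULT, evict 4, frames=[3,6] (faults so far: 6)
  step 9: ref 2 -> FAULT, evict 6, frames=[3,2] (faults so far: 7)
  step 10: ref 7 -> FAULT, evict 2, frames=[3,7] (faults so far: 8)
  step 11: ref 3 -> HIT, frames=[3,7] (faults so far: 8)
  Optimal total faults: 8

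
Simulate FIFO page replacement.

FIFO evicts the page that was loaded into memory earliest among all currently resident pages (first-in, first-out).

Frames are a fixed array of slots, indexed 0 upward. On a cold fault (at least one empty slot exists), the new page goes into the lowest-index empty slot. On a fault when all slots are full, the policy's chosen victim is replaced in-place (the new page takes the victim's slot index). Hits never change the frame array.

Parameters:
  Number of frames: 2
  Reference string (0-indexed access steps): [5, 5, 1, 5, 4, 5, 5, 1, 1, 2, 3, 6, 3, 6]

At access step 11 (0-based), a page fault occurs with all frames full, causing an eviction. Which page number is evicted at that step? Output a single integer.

Step 0: ref 5 -> FAULT, frames=[5,-]
Step 1: ref 5 -> HIT, frames=[5,-]
Step 2: ref 1 -> FAULT, frames=[5,1]
Step 3: ref 5 -> HIT, frames=[5,1]
Step 4: ref 4 -> FAULT, evict 5, frames=[4,1]
Step 5: ref 5 -> FAULT, evict 1, frames=[4,5]
Step 6: ref 5 -> HIT, frames=[4,5]
Step 7: ref 1 -> FAULT, evict 4, frames=[1,5]
Step 8: ref 1 -> HIT, frames=[1,5]
Step 9: ref 2 -> FAULT, evict 5, frames=[1,2]
Step 10: ref 3 -> FAULT, evict 1, frames=[3,2]
Step 11: ref 6 -> FAULT, evict 2, frames=[3,6]
At step 11: evicted page 2

Answer: 2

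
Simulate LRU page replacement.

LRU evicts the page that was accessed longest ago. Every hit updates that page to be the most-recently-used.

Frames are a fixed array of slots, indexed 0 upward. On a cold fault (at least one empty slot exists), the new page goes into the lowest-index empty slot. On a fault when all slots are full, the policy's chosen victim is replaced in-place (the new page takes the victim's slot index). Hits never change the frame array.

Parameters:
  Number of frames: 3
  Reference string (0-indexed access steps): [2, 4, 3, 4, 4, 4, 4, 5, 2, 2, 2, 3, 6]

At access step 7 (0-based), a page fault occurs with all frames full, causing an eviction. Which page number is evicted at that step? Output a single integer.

Step 0: ref 2 -> FAULT, frames=[2,-,-]
Step 1: ref 4 -> FAULT, frames=[2,4,-]
Step 2: ref 3 -> FAULT, frames=[2,4,3]
Step 3: ref 4 -> HIT, frames=[2,4,3]
Step 4: ref 4 -> HIT, frames=[2,4,3]
Step 5: ref 4 -> HIT, frames=[2,4,3]
Step 6: ref 4 -> HIT, frames=[2,4,3]
Step 7: ref 5 -> FAULT, evict 2, frames=[5,4,3]
At step 7: evicted page 2

Answer: 2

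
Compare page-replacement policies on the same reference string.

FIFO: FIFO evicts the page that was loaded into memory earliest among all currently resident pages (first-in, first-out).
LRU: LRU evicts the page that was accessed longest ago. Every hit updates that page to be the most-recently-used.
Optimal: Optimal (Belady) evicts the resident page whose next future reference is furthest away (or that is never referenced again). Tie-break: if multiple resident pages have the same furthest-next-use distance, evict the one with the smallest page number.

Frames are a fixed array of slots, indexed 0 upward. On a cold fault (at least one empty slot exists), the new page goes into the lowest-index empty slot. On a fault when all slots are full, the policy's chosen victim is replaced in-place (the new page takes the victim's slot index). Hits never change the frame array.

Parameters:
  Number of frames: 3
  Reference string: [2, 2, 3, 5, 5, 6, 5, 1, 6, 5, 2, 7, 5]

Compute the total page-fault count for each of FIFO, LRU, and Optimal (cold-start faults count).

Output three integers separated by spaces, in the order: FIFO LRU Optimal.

Answer: 8 7 7

Derivation:
--- FIFO ---
  step 0: ref 2 -> FAULT, frames=[2,-,-] (faults so far: 1)
  step 1: ref 2 -> HIT, frames=[2,-,-] (faults so far: 1)
  step 2: ref 3 -> FAULT, frames=[2,3,-] (faults so far: 2)
  step 3: ref 5 -> FAULT, frames=[2,3,5] (faults so far: 3)
  step 4: ref 5 -> HIT, frames=[2,3,5] (faults so far: 3)
  step 5: ref 6 -> FAULT, evict 2, frames=[6,3,5] (faults so far: 4)
  step 6: ref 5 -> HIT, frames=[6,3,5] (faults so far: 4)
  step 7: ref 1 -> FAULT, evict 3, frames=[6,1,5] (faults so far: 5)
  step 8: ref 6 -> HIT, frames=[6,1,5] (faults so far: 5)
  step 9: ref 5 -> HIT, frames=[6,1,5] (faults so far: 5)
  step 10: ref 2 -> FAULT, evict 5, frames=[6,1,2] (faults so far: 6)
  step 11: ref 7 -> FAULT, evict 6, frames=[7,1,2] (faults so far: 7)
  step 12: ref 5 -> FAULT, evict 1, frames=[7,5,2] (faults so far: 8)
  FIFO total faults: 8
--- LRU ---
  step 0: ref 2 -> FAULT, frames=[2,-,-] (faults so far: 1)
  step 1: ref 2 -> HIT, frames=[2,-,-] (faults so far: 1)
  step 2: ref 3 -> FAULT, frames=[2,3,-] (faults so far: 2)
  step 3: ref 5 -> FAULT, frames=[2,3,5] (faults so far: 3)
  step 4: ref 5 -> HIT, frames=[2,3,5] (faults so far: 3)
  step 5: ref 6 -> FAULT, evict 2, frames=[6,3,5] (faults so far: 4)
  step 6: ref 5 -> HIT, frames=[6,3,5] (faults so far: 4)
  step 7: ref 1 -> FAULT, evict 3, frames=[6,1,5] (faults so far: 5)
  step 8: ref 6 -> HIT, frames=[6,1,5] (faults so far: 5)
  step 9: ref 5 -> HIT, frames=[6,1,5] (faults so far: 5)
  step 10: ref 2 -> FAULT, evict 1, frames=[6,2,5] (faults so far: 6)
  step 11: ref 7 -> FAULT, evict 6, frames=[7,2,5] (faults so far: 7)
  step 12: ref 5 -> HIT, frames=[7,2,5] (faults so far: 7)
  LRU total faults: 7
--- Optimal ---
  step 0: ref 2 -> FAULT, frames=[2,-,-] (faults so far: 1)
  step 1: ref 2 -> HIT, frames=[2,-,-] (faults so far: 1)
  step 2: ref 3 -> FAULT, frames=[2,3,-] (faults so far: 2)
  step 3: ref 5 -> FAULT, frames=[2,3,5] (faults so far: 3)
  step 4: ref 5 -> HIT, frames=[2,3,5] (faults so far: 3)
  step 5: ref 6 -> FAULT, evict 3, frames=[2,6,5] (faults so far: 4)
  step 6: ref 5 -> HIT, frames=[2,6,5] (faults so far: 4)
  step 7: ref 1 -> FAULT, evict 2, frames=[1,6,5] (faults so far: 5)
  step 8: ref 6 -> HIT, frames=[1,6,5] (faults so far: 5)
  step 9: ref 5 -> HIT, frames=[1,6,5] (faults so far: 5)
  step 10: ref 2 -> FAULT, evict 1, frames=[2,6,5] (faults so far: 6)
  step 11: ref 7 -> FAULT, evict 2, frames=[7,6,5] (faults so far: 7)
  step 12: ref 5 -> HIT, frames=[7,6,5] (faults so far: 7)
  Optimal total faults: 7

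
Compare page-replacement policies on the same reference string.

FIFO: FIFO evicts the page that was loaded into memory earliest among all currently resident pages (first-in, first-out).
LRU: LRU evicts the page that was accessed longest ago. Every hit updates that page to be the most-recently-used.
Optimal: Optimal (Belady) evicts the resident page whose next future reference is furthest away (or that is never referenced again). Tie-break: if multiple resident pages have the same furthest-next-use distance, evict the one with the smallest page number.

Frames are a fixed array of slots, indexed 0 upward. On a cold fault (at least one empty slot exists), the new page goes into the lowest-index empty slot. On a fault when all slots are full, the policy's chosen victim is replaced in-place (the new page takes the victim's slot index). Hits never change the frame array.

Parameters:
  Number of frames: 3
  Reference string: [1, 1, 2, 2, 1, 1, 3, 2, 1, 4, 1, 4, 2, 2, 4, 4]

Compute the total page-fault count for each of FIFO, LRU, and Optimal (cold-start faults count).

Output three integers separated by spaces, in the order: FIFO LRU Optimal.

--- FIFO ---
  step 0: ref 1 -> FAULT, frames=[1,-,-] (faults so far: 1)
  step 1: ref 1 -> HIT, frames=[1,-,-] (faults so far: 1)
  step 2: ref 2 -> FAULT, frames=[1,2,-] (faults so far: 2)
  step 3: ref 2 -> HIT, frames=[1,2,-] (faults so far: 2)
  step 4: ref 1 -> HIT, frames=[1,2,-] (faults so far: 2)
  step 5: ref 1 -> HIT, frames=[1,2,-] (faults so far: 2)
  step 6: ref 3 -> FAULT, frames=[1,2,3] (faults so far: 3)
  step 7: ref 2 -> HIT, frames=[1,2,3] (faults so far: 3)
  step 8: ref 1 -> HIT, frames=[1,2,3] (faults so far: 3)
  step 9: ref 4 -> FAULT, evict 1, frames=[4,2,3] (faults so far: 4)
  step 10: ref 1 -> FAULT, evict 2, frames=[4,1,3] (faults so far: 5)
  step 11: ref 4 -> HIT, frames=[4,1,3] (faults so far: 5)
  step 12: ref 2 -> FAULT, evict 3, frames=[4,1,2] (faults so far: 6)
  step 13: ref 2 -> HIT, frames=[4,1,2] (faults so far: 6)
  step 14: ref 4 -> HIT, frames=[4,1,2] (faults so far: 6)
  step 15: ref 4 -> HIT, frames=[4,1,2] (faults so far: 6)
  FIFO total faults: 6
--- LRU ---
  step 0: ref 1 -> FAULT, frames=[1,-,-] (faults so far: 1)
  step 1: ref 1 -> HIT, frames=[1,-,-] (faults so far: 1)
  step 2: ref 2 -> FAULT, frames=[1,2,-] (faults so far: 2)
  step 3: ref 2 -> HIT, frames=[1,2,-] (faults so far: 2)
  step 4: ref 1 -> HIT, frames=[1,2,-] (faults so far: 2)
  step 5: ref 1 -> HIT, frames=[1,2,-] (faults so far: 2)
  step 6: ref 3 -> FAULT, frames=[1,2,3] (faults so far: 3)
  step 7: ref 2 -> HIT, frames=[1,2,3] (faults so far: 3)
  step 8: ref 1 -> HIT, frames=[1,2,3] (faults so far: 3)
  step 9: ref 4 -> FAULT, evict 3, frames=[1,2,4] (faults so far: 4)
  step 10: ref 1 -> HIT, frames=[1,2,4] (faults so far: 4)
  step 11: ref 4 -> HIT, frames=[1,2,4] (faults so far: 4)
  step 12: ref 2 -> HIT, frames=[1,2,4] (faults so far: 4)
  step 13: ref 2 -> HIT, frames=[1,2,4] (faults so far: 4)
  step 14: ref 4 -> HIT, frames=[1,2,4] (faults so far: 4)
  step 15: ref 4 -> HIT, frames=[1,2,4] (faults so far: 4)
  LRU total faults: 4
--- Optimal ---
  step 0: ref 1 -> FAULT, frames=[1,-,-] (faults so far: 1)
  step 1: ref 1 -> HIT, frames=[1,-,-] (faults so far: 1)
  step 2: ref 2 -> FAULT, frames=[1,2,-] (faults so far: 2)
  step 3: ref 2 -> HIT, frames=[1,2,-] (faults so far: 2)
  step 4: ref 1 -> HIT, frames=[1,2,-] (faults so far: 2)
  step 5: ref 1 -> HIT, frames=[1,2,-] (faults so far: 2)
  step 6: ref 3 -> FAULT, frames=[1,2,3] (faults so far: 3)
  step 7: ref 2 -> HIT, frames=[1,2,3] (faults so far: 3)
  step 8: ref 1 -> HIT, frames=[1,2,3] (faults so far: 3)
  step 9: ref 4 -> FAULT, evict 3, frames=[1,2,4] (faults so far: 4)
  step 10: ref 1 -> HIT, frames=[1,2,4] (faults so far: 4)
  step 11: ref 4 -> HIT, frames=[1,2,4] (faults so far: 4)
  step 12: ref 2 -> HIT, frames=[1,2,4] (faults so far: 4)
  step 13: ref 2 -> HIT, frames=[1,2,4] (faults so far: 4)
  step 14: ref 4 -> HIT, frames=[1,2,4] (faults so far: 4)
  step 15: ref 4 -> HIT, frames=[1,2,4] (faults so far: 4)
  Optimal total faults: 4

Answer: 6 4 4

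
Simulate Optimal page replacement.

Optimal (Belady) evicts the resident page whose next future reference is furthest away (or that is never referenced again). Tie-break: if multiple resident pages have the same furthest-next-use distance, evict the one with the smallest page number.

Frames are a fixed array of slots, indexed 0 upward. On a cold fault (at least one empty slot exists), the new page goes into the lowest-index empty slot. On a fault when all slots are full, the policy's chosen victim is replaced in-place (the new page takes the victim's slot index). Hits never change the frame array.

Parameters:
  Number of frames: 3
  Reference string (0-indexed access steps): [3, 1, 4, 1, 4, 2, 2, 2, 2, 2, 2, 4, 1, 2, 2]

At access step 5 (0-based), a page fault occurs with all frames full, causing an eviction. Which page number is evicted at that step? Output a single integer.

Step 0: ref 3 -> FAULT, frames=[3,-,-]
Step 1: ref 1 -> FAULT, frames=[3,1,-]
Step 2: ref 4 -> FAULT, frames=[3,1,4]
Step 3: ref 1 -> HIT, frames=[3,1,4]
Step 4: ref 4 -> HIT, frames=[3,1,4]
Step 5: ref 2 -> FAULT, evict 3, frames=[2,1,4]
At step 5: evicted page 3

Answer: 3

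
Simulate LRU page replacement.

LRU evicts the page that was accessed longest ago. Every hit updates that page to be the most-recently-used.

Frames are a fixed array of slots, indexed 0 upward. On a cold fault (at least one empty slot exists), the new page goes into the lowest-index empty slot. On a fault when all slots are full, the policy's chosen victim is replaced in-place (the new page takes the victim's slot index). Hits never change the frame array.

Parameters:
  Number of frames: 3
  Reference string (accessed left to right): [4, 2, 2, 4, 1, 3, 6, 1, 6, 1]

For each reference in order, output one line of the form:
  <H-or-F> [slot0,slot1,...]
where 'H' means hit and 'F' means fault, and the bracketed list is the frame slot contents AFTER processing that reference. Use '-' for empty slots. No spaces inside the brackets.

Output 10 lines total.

F [4,-,-]
F [4,2,-]
H [4,2,-]
H [4,2,-]
F [4,2,1]
F [4,3,1]
F [6,3,1]
H [6,3,1]
H [6,3,1]
H [6,3,1]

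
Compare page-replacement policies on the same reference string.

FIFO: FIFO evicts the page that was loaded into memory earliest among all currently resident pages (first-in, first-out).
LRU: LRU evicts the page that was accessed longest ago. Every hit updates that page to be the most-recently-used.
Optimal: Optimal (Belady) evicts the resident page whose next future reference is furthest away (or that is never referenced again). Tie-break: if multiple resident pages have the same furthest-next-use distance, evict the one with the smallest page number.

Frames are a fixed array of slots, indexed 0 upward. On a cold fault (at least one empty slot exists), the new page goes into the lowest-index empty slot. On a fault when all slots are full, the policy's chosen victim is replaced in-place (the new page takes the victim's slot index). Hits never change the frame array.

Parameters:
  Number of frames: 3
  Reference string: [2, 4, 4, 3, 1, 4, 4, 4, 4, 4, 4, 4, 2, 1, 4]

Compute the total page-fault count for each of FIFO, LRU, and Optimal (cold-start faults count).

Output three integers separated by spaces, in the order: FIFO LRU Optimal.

Answer: 6 5 4

Derivation:
--- FIFO ---
  step 0: ref 2 -> FAULT, frames=[2,-,-] (faults so far: 1)
  step 1: ref 4 -> FAULT, frames=[2,4,-] (faults so far: 2)
  step 2: ref 4 -> HIT, frames=[2,4,-] (faults so far: 2)
  step 3: ref 3 -> FAULT, frames=[2,4,3] (faults so far: 3)
  step 4: ref 1 -> FAULT, evict 2, frames=[1,4,3] (faults so far: 4)
  step 5: ref 4 -> HIT, frames=[1,4,3] (faults so far: 4)
  step 6: ref 4 -> HIT, frames=[1,4,3] (faults so far: 4)
  step 7: ref 4 -> HIT, frames=[1,4,3] (faults so far: 4)
  step 8: ref 4 -> HIT, frames=[1,4,3] (faults so far: 4)
  step 9: ref 4 -> HIT, frames=[1,4,3] (faults so far: 4)
  step 10: ref 4 -> HIT, frames=[1,4,3] (faults so far: 4)
  step 11: ref 4 -> HIT, frames=[1,4,3] (faults so far: 4)
  step 12: ref 2 -> FAULT, evict 4, frames=[1,2,3] (faults so far: 5)
  step 13: ref 1 -> HIT, frames=[1,2,3] (faults so far: 5)
  step 14: ref 4 -> FAULT, evict 3, frames=[1,2,4] (faults so far: 6)
  FIFO total faults: 6
--- LRU ---
  step 0: ref 2 -> FAULT, frames=[2,-,-] (faults so far: 1)
  step 1: ref 4 -> FAULT, frames=[2,4,-] (faults so far: 2)
  step 2: ref 4 -> HIT, frames=[2,4,-] (faults so far: 2)
  step 3: ref 3 -> FAULT, frames=[2,4,3] (faults so far: 3)
  step 4: ref 1 -> FAULT, evict 2, frames=[1,4,3] (faults so far: 4)
  step 5: ref 4 -> HIT, frames=[1,4,3] (faults so far: 4)
  step 6: ref 4 -> HIT, frames=[1,4,3] (faults so far: 4)
  step 7: ref 4 -> HIT, frames=[1,4,3] (faults so far: 4)
  step 8: ref 4 -> HIT, frames=[1,4,3] (faults so far: 4)
  step 9: ref 4 -> HIT, frames=[1,4,3] (faults so far: 4)
  step 10: ref 4 -> HIT, frames=[1,4,3] (faults so far: 4)
  step 11: ref 4 -> HIT, frames=[1,4,3] (faults so far: 4)
  step 12: ref 2 -> FAULT, evict 3, frames=[1,4,2] (faults so far: 5)
  step 13: ref 1 -> HIT, frames=[1,4,2] (faults so far: 5)
  step 14: ref 4 -> HIT, frames=[1,4,2] (faults so far: 5)
  LRU total faults: 5
--- Optimal ---
  step 0: ref 2 -> FAULT, frames=[2,-,-] (faults so far: 1)
  step 1: ref 4 -> FAULT, frames=[2,4,-] (faults so far: 2)
  step 2: ref 4 -> HIT, frames=[2,4,-] (faults so far: 2)
  step 3: ref 3 -> FAULT, frames=[2,4,3] (faults so far: 3)
  step 4: ref 1 -> FAULT, evict 3, frames=[2,4,1] (faults so far: 4)
  step 5: ref 4 -> HIT, frames=[2,4,1] (faults so far: 4)
  step 6: ref 4 -> HIT, frames=[2,4,1] (faults so far: 4)
  step 7: ref 4 -> HIT, frames=[2,4,1] (faults so far: 4)
  step 8: ref 4 -> HIT, frames=[2,4,1] (faults so far: 4)
  step 9: ref 4 -> HIT, frames=[2,4,1] (faults so far: 4)
  step 10: ref 4 -> HIT, frames=[2,4,1] (faults so far: 4)
  step 11: ref 4 -> HIT, frames=[2,4,1] (faults so far: 4)
  step 12: ref 2 -> HIT, frames=[2,4,1] (faults so far: 4)
  step 13: ref 1 -> HIT, frames=[2,4,1] (faults so far: 4)
  step 14: ref 4 -> HIT, frames=[2,4,1] (faults so far: 4)
  Optimal total faults: 4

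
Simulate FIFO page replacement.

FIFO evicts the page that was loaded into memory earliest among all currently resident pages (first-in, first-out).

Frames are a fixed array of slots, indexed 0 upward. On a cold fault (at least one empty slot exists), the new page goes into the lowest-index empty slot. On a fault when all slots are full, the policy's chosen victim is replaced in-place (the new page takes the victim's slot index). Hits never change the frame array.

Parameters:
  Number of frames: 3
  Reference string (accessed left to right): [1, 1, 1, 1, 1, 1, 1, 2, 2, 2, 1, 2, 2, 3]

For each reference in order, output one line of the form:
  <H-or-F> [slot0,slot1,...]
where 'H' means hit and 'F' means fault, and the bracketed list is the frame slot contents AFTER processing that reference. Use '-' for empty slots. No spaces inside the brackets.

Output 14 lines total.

F [1,-,-]
H [1,-,-]
H [1,-,-]
H [1,-,-]
H [1,-,-]
H [1,-,-]
H [1,-,-]
F [1,2,-]
H [1,2,-]
H [1,2,-]
H [1,2,-]
H [1,2,-]
H [1,2,-]
F [1,2,3]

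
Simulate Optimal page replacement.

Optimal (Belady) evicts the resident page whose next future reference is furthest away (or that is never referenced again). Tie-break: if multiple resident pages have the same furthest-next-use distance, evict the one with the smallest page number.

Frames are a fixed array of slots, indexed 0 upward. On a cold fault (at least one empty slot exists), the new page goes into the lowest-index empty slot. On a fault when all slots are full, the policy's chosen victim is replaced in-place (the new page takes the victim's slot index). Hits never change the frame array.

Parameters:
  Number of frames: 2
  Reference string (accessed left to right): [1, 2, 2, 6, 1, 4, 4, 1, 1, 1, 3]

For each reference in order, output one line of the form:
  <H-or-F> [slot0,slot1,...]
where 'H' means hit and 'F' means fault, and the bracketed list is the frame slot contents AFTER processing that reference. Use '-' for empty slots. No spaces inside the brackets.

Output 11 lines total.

F [1,-]
F [1,2]
H [1,2]
F [1,6]
H [1,6]
F [1,4]
H [1,4]
H [1,4]
H [1,4]
H [1,4]
F [3,4]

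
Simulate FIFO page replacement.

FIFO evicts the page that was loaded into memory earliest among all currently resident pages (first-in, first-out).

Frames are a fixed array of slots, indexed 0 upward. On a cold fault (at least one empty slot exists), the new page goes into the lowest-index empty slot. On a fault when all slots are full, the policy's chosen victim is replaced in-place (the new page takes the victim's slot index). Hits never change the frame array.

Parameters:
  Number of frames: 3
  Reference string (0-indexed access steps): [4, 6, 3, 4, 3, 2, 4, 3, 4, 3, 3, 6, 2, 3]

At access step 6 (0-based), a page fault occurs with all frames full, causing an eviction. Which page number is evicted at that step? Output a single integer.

Step 0: ref 4 -> FAULT, frames=[4,-,-]
Step 1: ref 6 -> FAULT, frames=[4,6,-]
Step 2: ref 3 -> FAULT, frames=[4,6,3]
Step 3: ref 4 -> HIT, frames=[4,6,3]
Step 4: ref 3 -> HIT, frames=[4,6,3]
Step 5: ref 2 -> FAULT, evict 4, frames=[2,6,3]
Step 6: ref 4 -> FAULT, evict 6, frames=[2,4,3]
At step 6: evicted page 6

Answer: 6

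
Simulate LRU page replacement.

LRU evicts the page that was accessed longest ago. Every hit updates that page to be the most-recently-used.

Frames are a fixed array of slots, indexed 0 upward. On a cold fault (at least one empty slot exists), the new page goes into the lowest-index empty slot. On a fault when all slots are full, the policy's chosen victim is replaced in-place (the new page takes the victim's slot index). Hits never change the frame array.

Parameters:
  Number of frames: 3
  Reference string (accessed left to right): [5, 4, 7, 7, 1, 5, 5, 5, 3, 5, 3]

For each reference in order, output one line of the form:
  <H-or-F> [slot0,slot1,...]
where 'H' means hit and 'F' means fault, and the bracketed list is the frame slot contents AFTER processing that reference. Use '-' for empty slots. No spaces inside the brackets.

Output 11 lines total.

F [5,-,-]
F [5,4,-]
F [5,4,7]
H [5,4,7]
F [1,4,7]
F [1,5,7]
H [1,5,7]
H [1,5,7]
F [1,5,3]
H [1,5,3]
H [1,5,3]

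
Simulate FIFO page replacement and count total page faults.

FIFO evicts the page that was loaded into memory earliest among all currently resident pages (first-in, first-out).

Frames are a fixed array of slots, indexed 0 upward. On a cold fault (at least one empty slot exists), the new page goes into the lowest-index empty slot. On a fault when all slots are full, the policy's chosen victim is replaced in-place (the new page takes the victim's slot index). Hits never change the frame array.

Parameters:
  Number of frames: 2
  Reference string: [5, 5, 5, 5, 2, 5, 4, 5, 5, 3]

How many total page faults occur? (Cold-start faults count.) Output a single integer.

Step 0: ref 5 → FAULT, frames=[5,-]
Step 1: ref 5 → HIT, frames=[5,-]
Step 2: ref 5 → HIT, frames=[5,-]
Step 3: ref 5 → HIT, frames=[5,-]
Step 4: ref 2 → FAULT, frames=[5,2]
Step 5: ref 5 → HIT, frames=[5,2]
Step 6: ref 4 → FAULT (evict 5), frames=[4,2]
Step 7: ref 5 → FAULT (evict 2), frames=[4,5]
Step 8: ref 5 → HIT, frames=[4,5]
Step 9: ref 3 → FAULT (evict 4), frames=[3,5]
Total faults: 5

Answer: 5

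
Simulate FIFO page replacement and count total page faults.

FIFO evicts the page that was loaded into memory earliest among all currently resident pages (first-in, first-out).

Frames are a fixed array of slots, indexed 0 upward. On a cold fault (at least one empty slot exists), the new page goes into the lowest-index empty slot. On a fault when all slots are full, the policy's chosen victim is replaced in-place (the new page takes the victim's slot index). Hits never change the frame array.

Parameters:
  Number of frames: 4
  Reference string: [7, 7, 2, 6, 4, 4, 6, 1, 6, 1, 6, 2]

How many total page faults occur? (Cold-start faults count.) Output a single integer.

Answer: 5

Derivation:
Step 0: ref 7 → FAULT, frames=[7,-,-,-]
Step 1: ref 7 → HIT, frames=[7,-,-,-]
Step 2: ref 2 → FAULT, frames=[7,2,-,-]
Step 3: ref 6 → FAULT, frames=[7,2,6,-]
Step 4: ref 4 → FAULT, frames=[7,2,6,4]
Step 5: ref 4 → HIT, frames=[7,2,6,4]
Step 6: ref 6 → HIT, frames=[7,2,6,4]
Step 7: ref 1 → FAULT (evict 7), frames=[1,2,6,4]
Step 8: ref 6 → HIT, frames=[1,2,6,4]
Step 9: ref 1 → HIT, frames=[1,2,6,4]
Step 10: ref 6 → HIT, frames=[1,2,6,4]
Step 11: ref 2 → HIT, frames=[1,2,6,4]
Total faults: 5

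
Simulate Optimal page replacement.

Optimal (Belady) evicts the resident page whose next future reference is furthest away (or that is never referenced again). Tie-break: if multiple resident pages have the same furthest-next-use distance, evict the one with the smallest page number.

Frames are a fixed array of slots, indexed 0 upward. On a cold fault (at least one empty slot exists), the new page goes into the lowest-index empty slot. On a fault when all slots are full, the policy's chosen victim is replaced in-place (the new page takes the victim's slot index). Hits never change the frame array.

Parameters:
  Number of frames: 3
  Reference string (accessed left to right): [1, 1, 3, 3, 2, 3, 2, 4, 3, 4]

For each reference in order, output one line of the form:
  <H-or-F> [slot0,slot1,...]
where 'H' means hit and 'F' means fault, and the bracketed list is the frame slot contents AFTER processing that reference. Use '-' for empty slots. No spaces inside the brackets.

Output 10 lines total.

F [1,-,-]
H [1,-,-]
F [1,3,-]
H [1,3,-]
F [1,3,2]
H [1,3,2]
H [1,3,2]
F [4,3,2]
H [4,3,2]
H [4,3,2]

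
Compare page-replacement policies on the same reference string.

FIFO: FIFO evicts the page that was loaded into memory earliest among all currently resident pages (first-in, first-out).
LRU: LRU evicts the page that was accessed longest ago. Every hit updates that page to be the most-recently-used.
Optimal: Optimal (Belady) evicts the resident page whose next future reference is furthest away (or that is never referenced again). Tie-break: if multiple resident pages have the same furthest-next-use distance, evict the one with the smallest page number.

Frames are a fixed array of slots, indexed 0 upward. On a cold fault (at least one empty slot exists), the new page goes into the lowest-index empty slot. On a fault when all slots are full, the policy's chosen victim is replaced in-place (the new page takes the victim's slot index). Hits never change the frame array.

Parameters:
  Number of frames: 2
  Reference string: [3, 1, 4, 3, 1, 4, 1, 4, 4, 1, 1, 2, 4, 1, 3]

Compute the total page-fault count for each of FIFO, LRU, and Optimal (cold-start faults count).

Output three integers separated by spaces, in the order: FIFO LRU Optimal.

Answer: 9 10 7

Derivation:
--- FIFO ---
  step 0: ref 3 -> FAULT, frames=[3,-] (faults so far: 1)
  step 1: ref 1 -> FAULT, frames=[3,1] (faults so far: 2)
  step 2: ref 4 -> FAULT, evict 3, frames=[4,1] (faults so far: 3)
  step 3: ref 3 -> FAULT, evict 1, frames=[4,3] (faults so far: 4)
  step 4: ref 1 -> FAULT, evict 4, frames=[1,3] (faults so far: 5)
  step 5: ref 4 -> FAULT, evict 3, frames=[1,4] (faults so far: 6)
  step 6: ref 1 -> HIT, frames=[1,4] (faults so far: 6)
  step 7: ref 4 -> HIT, frames=[1,4] (faults so far: 6)
  step 8: ref 4 -> HIT, frames=[1,4] (faults so far: 6)
  step 9: ref 1 -> HIT, frames=[1,4] (faults so far: 6)
  step 10: ref 1 -> HIT, frames=[1,4] (faults so far: 6)
  step 11: ref 2 -> FAULT, evict 1, frames=[2,4] (faults so far: 7)
  step 12: ref 4 -> HIT, frames=[2,4] (faults so far: 7)
  step 13: ref 1 -> FAULT, evict 4, frames=[2,1] (faults so far: 8)
  step 14: ref 3 -> FAULT, evict 2, frames=[3,1] (faults so far: 9)
  FIFO total faults: 9
--- LRU ---
  step 0: ref 3 -> FAULT, frames=[3,-] (faults so far: 1)
  step 1: ref 1 -> FAULT, frames=[3,1] (faults so far: 2)
  step 2: ref 4 -> FAULT, evict 3, frames=[4,1] (faults so far: 3)
  step 3: ref 3 -> FAULT, evict 1, frames=[4,3] (faults so far: 4)
  step 4: ref 1 -> FAULT, evict 4, frames=[1,3] (faults so far: 5)
  step 5: ref 4 -> FAULT, evict 3, frames=[1,4] (faults so far: 6)
  step 6: ref 1 -> HIT, frames=[1,4] (faults so far: 6)
  step 7: ref 4 -> HIT, frames=[1,4] (faults so far: 6)
  step 8: ref 4 -> HIT, frames=[1,4] (faults so far: 6)
  step 9: ref 1 -> HIT, frames=[1,4] (faults so far: 6)
  step 10: ref 1 -> HIT, frames=[1,4] (faults so far: 6)
  step 11: ref 2 -> FAULT, evict 4, frames=[1,2] (faults so far: 7)
  step 12: ref 4 -> FAULT, evict 1, frames=[4,2] (faults so far: 8)
  step 13: ref 1 -> FAULT, evict 2, frames=[4,1] (faults so far: 9)
  step 14: ref 3 -> FAULT, evict 4, frames=[3,1] (faults so far: 10)
  LRU total faults: 10
--- Optimal ---
  step 0: ref 3 -> FAULT, frames=[3,-] (faults so far: 1)
  step 1: ref 1 -> FAULT, frames=[3,1] (faults so far: 2)
  step 2: ref 4 -> FAULT, evict 1, frames=[3,4] (faults so far: 3)
  step 3: ref 3 -> HIT, frames=[3,4] (faults so far: 3)
  step 4: ref 1 -> FAULT, evict 3, frames=[1,4] (faults so far: 4)
  step 5: ref 4 -> HIT, frames=[1,4] (faults so far: 4)
  step 6: ref 1 -> HIT, frames=[1,4] (faults so far: 4)
  step 7: ref 4 -> HIT, frames=[1,4] (faults so far: 4)
  step 8: ref 4 -> HIT, frames=[1,4] (faults so far: 4)
  step 9: ref 1 -> HIT, frames=[1,4] (faults so far: 4)
  step 10: ref 1 -> HIT, frames=[1,4] (faults so far: 4)
  step 11: ref 2 -> FAULT, evict 1, frames=[2,4] (faults so far: 5)
  step 12: ref 4 -> HIT, frames=[2,4] (faults so far: 5)
  step 13: ref 1 -> FAULT, evict 2, frames=[1,4] (faults so far: 6)
  step 14: ref 3 -> FAULT, evict 1, frames=[3,4] (faults so far: 7)
  Optimal total faults: 7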